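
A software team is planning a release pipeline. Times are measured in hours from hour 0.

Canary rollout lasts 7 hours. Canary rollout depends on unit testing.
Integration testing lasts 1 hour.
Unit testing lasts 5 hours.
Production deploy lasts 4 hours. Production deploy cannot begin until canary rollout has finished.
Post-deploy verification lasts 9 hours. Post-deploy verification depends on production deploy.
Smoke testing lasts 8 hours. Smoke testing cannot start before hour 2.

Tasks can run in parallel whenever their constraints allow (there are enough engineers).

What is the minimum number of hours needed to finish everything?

25

Smoke testing cannot begin until its own release at hour 2. It runs from hour 2 to 2 + 8 = hour 10.
Integration testing has no prerequisites, so it starts at hour 0 and finishes at hour 1.
Unit testing has no prerequisites, so it starts at hour 0 and finishes at hour 5.
Canary rollout waits on unit testing (finishes hour 5), so it starts at hour 5 and finishes at 5 + 7 = hour 12.
Production deploy waits on canary rollout (finishes hour 12), so it starts at hour 12 and finishes at 12 + 4 = hour 16.
After production deploy (finishes hour 16), post-deploy verification can start at hour 16 and finishes at hour 25.
All tasks are finished once the last one completes. Finish times: Unit testing at 5, Integration testing at 1, Smoke testing at 10, Canary rollout at 12, Production deploy at 16, Post-deploy verification at 25. The latest is hour 25.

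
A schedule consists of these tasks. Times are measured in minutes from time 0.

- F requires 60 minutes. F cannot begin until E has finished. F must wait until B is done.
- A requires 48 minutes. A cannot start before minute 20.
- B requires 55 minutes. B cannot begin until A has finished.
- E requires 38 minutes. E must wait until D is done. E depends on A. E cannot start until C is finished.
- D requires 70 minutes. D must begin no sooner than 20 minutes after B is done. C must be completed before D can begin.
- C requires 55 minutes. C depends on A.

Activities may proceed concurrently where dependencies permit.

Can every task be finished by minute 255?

After its own release at minute 20, A can start at minute 20 and finishes at minute 68.
C cannot begin until A (finishes minute 68). It runs from minute 68 to 68 + 55 = minute 123.
B cannot begin until A (finishes minute 68). It runs from minute 68 to 68 + 55 = minute 123.
For D: B (finishes minute 123, plus 20-minute gap → minute 143); C (finishes minute 123). Taking the maximum gives a start of minute 143, and it finishes at 143 + 70 = minute 213.
E cannot start until D (finishes minute 213); A (finishes minute 68); C (finishes minute 123). The controlling bound is minute 213, so E finishes at 213 + 38 = minute 251.
F cannot start until E (finishes minute 251); B (finishes minute 123). The controlling bound is minute 251, so F finishes at 251 + 60 = minute 311.
The earliest everything can be done is minute 311, which is after the deadline of 255, so it is not possible.

No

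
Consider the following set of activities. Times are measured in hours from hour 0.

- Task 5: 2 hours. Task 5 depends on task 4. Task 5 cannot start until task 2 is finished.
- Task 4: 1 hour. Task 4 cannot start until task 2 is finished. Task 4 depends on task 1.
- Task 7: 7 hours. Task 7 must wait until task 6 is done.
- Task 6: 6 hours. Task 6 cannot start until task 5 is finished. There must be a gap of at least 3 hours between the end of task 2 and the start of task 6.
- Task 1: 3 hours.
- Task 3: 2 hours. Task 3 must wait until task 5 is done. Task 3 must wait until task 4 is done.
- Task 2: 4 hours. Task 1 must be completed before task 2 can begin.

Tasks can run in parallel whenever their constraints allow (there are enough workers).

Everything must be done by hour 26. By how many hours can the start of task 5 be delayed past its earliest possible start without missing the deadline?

3

Task 1 can start immediately at hour 0; it finishes at hour 3.
Task 2 waits on task 1 (finishes hour 3), so it starts at hour 3 and finishes at 3 + 4 = hour 7.
Task 4 needs all of task 2 (finishes hour 7); task 1 (finishes hour 3). That puts its earliest start at hour 7; it finishes at 7 + 1 = hour 8.
Task 5 has to wait for task 4 (finishes hour 8); task 2 (finishes hour 7). The latest of these is hour 8, so task 5 runs hour 8 to 8 + 2 = hour 10.

Working backward from the deadline:
To finish by hour 26, task 3 (duration 2) must start no later than hour 24.
Nothing follows task 7; the deadline of hour 26 is its only limit. It must start by 26 − 7 = hour 19.
Task 6 feeds into task 7 (must start by hour 19); so task 6 must finish by hour 19 and therefore start by hour 13.
Task 5 feeds task 3 (must start by hour 24); task 6 (must start by hour 13). Taking the minimum, task 5 must finish by hour 13 and start by 13 − 2 = hour 11.
So task 5 can start as early as hour 8 and as late as hour 11, giving 11 − 8 = 3 hours of slack.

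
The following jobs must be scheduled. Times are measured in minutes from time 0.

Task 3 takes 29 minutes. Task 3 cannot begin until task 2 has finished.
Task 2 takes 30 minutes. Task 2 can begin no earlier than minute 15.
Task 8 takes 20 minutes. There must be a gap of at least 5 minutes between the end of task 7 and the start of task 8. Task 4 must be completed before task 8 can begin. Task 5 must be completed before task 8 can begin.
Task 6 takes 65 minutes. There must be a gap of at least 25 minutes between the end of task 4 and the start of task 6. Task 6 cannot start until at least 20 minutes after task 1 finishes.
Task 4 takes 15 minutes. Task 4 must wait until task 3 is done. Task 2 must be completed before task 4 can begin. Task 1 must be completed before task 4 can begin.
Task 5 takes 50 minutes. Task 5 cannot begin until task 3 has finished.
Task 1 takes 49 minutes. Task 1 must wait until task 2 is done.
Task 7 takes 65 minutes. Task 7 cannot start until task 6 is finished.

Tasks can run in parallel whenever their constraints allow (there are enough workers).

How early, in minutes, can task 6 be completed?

199

Task 2 waits on its own release at minute 15, so it starts at minute 15 and finishes at 15 + 30 = minute 45.
Task 3 cannot begin until task 2 (finishes minute 45). It runs from minute 45 to 45 + 29 = minute 74.
Task 1 cannot begin until task 2 (finishes minute 45). It runs from minute 45 to 45 + 49 = minute 94.
For task 4: task 3 (finishes minute 74); task 2 (finishes minute 45); task 1 (finishes minute 94). Taking the maximum gives a start of minute 94, and it finishes at 94 + 15 = minute 109.
Task 6 needs all of task 4 (finishes minute 109, plus 25-minute gap → minute 134); task 1 (finishes minute 94, plus 20-minute gap → minute 114). That puts its earliest start at minute 134; it finishes at 134 + 65 = minute 199.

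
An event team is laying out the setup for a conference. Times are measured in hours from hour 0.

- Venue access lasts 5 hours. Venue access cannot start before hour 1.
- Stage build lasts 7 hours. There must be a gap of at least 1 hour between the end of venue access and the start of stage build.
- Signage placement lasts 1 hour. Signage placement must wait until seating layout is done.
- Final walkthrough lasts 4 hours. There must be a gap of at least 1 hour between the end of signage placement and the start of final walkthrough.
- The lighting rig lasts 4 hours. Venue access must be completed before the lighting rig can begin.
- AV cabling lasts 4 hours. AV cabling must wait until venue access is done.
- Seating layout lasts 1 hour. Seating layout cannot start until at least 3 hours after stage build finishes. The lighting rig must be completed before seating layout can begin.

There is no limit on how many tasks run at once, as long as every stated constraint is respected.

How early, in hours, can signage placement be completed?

Venue access cannot begin until its own release at hour 1. It runs from hour 1 to 1 + 5 = hour 6.
The lighting rig waits on venue access (finishes hour 6), so it starts at hour 6 and finishes at 6 + 4 = hour 10.
Stage build cannot begin until venue access (finishes hour 6, plus 1-hour gap → hour 7). It runs from hour 7 to 7 + 7 = hour 14.
Seating layout has to wait for stage build (finishes hour 14, plus 3-hour gap → hour 17); the lighting rig (finishes hour 10). The latest of these is hour 17, so seating layout runs hour 17 to 17 + 1 = hour 18.
Signage placement waits on seating layout (finishes hour 18), so it starts at hour 18 and finishes at 18 + 1 = hour 19.

19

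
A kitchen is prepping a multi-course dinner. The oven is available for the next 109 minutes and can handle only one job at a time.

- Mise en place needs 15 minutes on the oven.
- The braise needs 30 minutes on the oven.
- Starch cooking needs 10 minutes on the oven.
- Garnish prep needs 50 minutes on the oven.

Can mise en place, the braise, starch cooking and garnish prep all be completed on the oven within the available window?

Running back to back, the jobs need 15 + 30 + 10 + 50 = 105 minutes on the oven.
Since 105 ≤ 109, they fit within the window.

Yes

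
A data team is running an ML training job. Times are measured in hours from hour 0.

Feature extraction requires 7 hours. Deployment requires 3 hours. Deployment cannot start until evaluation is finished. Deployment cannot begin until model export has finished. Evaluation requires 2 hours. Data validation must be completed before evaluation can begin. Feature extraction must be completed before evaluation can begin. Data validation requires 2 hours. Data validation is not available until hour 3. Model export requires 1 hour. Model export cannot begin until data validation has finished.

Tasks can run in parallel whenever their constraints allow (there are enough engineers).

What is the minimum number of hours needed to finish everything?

Feature extraction can start immediately at hour 0; it finishes at hour 7.
Data validation waits on its own release at hour 3, so it starts at hour 3 and finishes at 3 + 2 = hour 5.
After data validation (finishes hour 5), model export can start at hour 5 and finishes at hour 6.
Evaluation cannot start until data validation (finishes hour 5); feature extraction (finishes hour 7). The controlling bound is hour 7, so evaluation finishes at 7 + 2 = hour 9.
Deployment needs all of evaluation (finishes hour 9); model export (finishes hour 6). That puts its earliest start at hour 9; it finishes at 9 + 3 = hour 12.
All tasks are finished once the last one completes. Finish times: Data validation at 5, Feature extraction at 7, Evaluation at 9, Model export at 6, Deployment at 12. The latest is hour 12.

12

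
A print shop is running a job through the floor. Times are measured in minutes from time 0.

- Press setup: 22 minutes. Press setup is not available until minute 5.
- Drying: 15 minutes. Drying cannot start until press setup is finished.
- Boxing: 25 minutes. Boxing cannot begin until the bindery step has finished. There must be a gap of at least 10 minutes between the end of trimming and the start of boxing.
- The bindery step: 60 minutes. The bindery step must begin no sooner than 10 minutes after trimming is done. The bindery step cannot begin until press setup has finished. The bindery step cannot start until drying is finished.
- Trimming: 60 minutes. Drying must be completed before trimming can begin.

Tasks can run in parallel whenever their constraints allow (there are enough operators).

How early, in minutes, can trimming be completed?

102

After its own release at minute 5, press setup can start at minute 5 and finishes at minute 27.
Drying waits on press setup (finishes minute 27), so it starts at minute 27 and finishes at 27 + 15 = minute 42.
Trimming waits on drying (finishes minute 42), so it starts at minute 42 and finishes at 42 + 60 = minute 102.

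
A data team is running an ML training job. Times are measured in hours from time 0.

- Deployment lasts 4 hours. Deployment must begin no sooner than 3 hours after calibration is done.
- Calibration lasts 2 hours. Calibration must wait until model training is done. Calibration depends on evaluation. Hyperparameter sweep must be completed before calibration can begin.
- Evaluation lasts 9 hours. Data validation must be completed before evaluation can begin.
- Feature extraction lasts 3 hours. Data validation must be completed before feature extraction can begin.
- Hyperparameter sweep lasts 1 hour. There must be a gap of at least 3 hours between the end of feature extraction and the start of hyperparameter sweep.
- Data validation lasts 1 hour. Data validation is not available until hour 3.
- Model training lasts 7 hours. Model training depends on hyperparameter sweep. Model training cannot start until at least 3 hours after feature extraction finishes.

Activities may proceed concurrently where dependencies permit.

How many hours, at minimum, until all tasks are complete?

Data validation cannot begin until its own release at hour 3. It runs from hour 3 to 3 + 1 = hour 4.
Evaluation waits on data validation (finishes hour 4), so it starts at hour 4 and finishes at 4 + 9 = hour 13.
After data validation (finishes hour 4), feature extraction can start at hour 4 and finishes at hour 7.
Hyperparameter sweep waits on feature extraction (finishes hour 7, plus 3-hour gap → hour 10), so it starts at hour 10 and finishes at 10 + 1 = hour 11.
Model training has to wait for hyperparameter sweep (finishes hour 11); feature extraction (finishes hour 7, plus 3-hour gap → hour 10). The latest of these is hour 11, so model training runs hour 11 to 11 + 7 = hour 18.
Calibration needs all of model training (finishes hour 18); evaluation (finishes hour 13); hyperparameter sweep (finishes hour 11). That puts its earliest start at hour 18; it finishes at 18 + 2 = hour 20.
After calibration (finishes hour 20, plus 3-hour gap → hour 23), deployment can start at hour 23 and finishes at hour 27.
All tasks are finished once the last one completes. Finish times: Data validation at 4, Feature extraction at 7, Hyperparameter sweep at 11, Model training at 18, Evaluation at 13, Calibration at 20, Deployment at 27. The latest is hour 27.

27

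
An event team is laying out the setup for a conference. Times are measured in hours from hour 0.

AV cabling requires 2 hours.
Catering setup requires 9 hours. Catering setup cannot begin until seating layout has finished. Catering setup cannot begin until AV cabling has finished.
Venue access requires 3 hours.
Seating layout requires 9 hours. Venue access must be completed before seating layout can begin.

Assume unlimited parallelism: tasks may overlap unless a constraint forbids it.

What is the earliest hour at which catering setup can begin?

12

AV cabling can start immediately at hour 0; it finishes at hour 2.
Venue access has no prerequisites, so it starts at hour 0 and finishes at hour 3.
Seating layout waits on venue access (finishes hour 3), so it starts at hour 3 and finishes at 3 + 9 = hour 12.
Catering setup waits on seating layout (finishes hour 12); AV cabling (finishes hour 2). The latest of these is hour 12, which is the earliest catering setup can start.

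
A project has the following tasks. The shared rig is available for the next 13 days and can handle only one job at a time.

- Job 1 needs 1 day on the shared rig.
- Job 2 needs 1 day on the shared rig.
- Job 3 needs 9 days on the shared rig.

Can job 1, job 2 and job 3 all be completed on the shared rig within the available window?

Running back to back, the jobs need 1 + 1 + 9 = 11 days on the shared rig.
Since 11 ≤ 13, they fit within the window.

Yes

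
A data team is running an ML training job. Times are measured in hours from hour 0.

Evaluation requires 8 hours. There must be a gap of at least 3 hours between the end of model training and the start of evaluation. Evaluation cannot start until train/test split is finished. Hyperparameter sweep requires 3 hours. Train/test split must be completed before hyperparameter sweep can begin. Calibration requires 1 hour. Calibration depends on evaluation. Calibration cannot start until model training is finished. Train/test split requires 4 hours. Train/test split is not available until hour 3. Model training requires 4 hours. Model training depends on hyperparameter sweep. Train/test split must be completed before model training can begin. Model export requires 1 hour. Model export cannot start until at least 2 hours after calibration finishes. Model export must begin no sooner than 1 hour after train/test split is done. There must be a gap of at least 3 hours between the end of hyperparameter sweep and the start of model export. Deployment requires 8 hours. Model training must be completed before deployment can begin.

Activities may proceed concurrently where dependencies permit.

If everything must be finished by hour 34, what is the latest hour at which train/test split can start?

Model export has no dependents, so it just needs to finish by hour 34. Starting by 34 − 1 = hour 33 achieves that.
Since model export (must start by hour 33, minus 2-hour gap → hour 31) depends on it, calibration must finish by hour 31. Backing off its 1-hour duration gives a latest start of hour 30.
Evaluation has to be done before calibration (must start by hour 30). That means finishing by hour 30, i.e. starting by 30 − 8 = hour 22.
Deployment must finish by hour 34; it takes 8 hours, so it must start by 34 − 8 = hour 26.
Model training feeds evaluation (must start by hour 22, minus 3-hour gap → hour 19); calibration (must start by hour 30); deployment (must start by hour 26). Taking the minimum, model training must finish by hour 19 and start by 19 − 4 = hour 15.
Hyperparameter sweep has several dependents: model training (must start by hour 15); model export (must start by hour 33, minus 3-hour gap → hour 30). The earliest of those limits is hour 15, so hyperparameter sweep must start by 15 − 3 = hour 12.
Train/test split must finish in time for hyperparameter sweep (must start by hour 12); model training (must start by hour 15); evaluation (must start by hour 22); model export (must start by hour 33, minus 1-hour gap → hour 32). The tightest is hour 12, so train/test split must start by 12 − 4 = hour 8.

8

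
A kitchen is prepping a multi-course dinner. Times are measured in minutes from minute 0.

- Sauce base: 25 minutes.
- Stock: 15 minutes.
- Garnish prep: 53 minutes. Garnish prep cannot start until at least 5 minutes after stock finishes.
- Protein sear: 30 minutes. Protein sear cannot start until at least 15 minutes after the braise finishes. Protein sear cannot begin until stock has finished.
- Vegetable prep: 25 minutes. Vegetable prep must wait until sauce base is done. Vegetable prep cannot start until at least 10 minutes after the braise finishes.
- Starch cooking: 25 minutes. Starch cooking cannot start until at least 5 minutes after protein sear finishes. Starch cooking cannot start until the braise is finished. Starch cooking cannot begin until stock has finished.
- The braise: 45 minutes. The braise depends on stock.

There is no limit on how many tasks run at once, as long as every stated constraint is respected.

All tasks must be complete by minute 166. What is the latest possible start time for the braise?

46

Starch cooking has no dependents, so it just needs to finish by minute 166. Starting by 166 − 25 = minute 141 achieves that.
Protein sear must finish before starch cooking (must start by minute 141, minus 5-minute gap → minute 136). With a 30-minute duration, protein sear must start by 136 − 30 = minute 106.
Vegetable prep has no dependents, so it just needs to finish by minute 166. Starting by 166 − 25 = minute 141 achieves that.
For the braise: protein sear (must start by minute 106, minus 15-minute gap → minute 91); vegetable prep (must start by minute 141, minus 10-minute gap → minute 131); starch cooking (must start by minute 141). The most restrictive is minute 91; with a 45-minute duration, the braise must start by minute 46.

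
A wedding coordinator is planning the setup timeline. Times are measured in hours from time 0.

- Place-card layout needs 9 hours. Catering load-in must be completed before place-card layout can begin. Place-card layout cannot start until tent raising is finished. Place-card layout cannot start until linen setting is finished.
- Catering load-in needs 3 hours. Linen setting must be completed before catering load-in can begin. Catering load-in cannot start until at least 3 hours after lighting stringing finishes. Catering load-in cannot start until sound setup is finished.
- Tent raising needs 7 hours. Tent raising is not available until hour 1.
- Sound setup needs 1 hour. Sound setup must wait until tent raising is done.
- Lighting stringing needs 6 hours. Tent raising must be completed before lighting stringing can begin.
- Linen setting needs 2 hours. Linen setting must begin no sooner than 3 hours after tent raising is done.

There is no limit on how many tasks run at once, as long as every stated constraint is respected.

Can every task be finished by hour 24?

No

Tent raising cannot begin until its own release at hour 1. It runs from hour 1 to 1 + 7 = hour 8.
After tent raising (finishes hour 8), sound setup can start at hour 8 and finishes at hour 9.
Lighting stringing cannot begin until tent raising (finishes hour 8). It runs from hour 8 to 8 + 6 = hour 14.
Linen setting cannot begin until tent raising (finishes hour 8, plus 3-hour gap → hour 11). It runs from hour 11 to 11 + 2 = hour 13.
Catering load-in has to wait for linen setting (finishes hour 13); lighting stringing (finishes hour 14, plus 3-hour gap → hour 17); sound setup (finishes hour 9). The latest of these is hour 17, so catering load-in runs hour 17 to 17 + 3 = hour 20.
Place-card layout needs all of catering load-in (finishes hour 20); tent raising (finishes hour 8); linen setting (finishes hour 13). That puts its earliest start at hour 20; it finishes at 20 + 9 = hour 29.
The earliest everything can be done is hour 29, which is after the deadline of 24, so it is not possible.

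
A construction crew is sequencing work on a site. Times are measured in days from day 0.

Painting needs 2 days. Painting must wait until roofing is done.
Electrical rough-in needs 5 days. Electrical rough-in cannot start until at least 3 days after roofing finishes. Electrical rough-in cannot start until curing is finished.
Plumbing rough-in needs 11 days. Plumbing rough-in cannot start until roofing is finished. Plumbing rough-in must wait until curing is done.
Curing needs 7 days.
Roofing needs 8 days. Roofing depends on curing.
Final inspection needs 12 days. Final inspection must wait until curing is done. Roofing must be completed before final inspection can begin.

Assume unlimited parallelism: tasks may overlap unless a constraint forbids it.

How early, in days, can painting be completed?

Nothing blocks curing, so it runs from day 0 to day 7.
Roofing cannot begin until curing (finishes day 7). It runs from day 7 to 7 + 8 = day 15.
After roofing (finishes day 15), painting can start at day 15 and finishes at day 17.

17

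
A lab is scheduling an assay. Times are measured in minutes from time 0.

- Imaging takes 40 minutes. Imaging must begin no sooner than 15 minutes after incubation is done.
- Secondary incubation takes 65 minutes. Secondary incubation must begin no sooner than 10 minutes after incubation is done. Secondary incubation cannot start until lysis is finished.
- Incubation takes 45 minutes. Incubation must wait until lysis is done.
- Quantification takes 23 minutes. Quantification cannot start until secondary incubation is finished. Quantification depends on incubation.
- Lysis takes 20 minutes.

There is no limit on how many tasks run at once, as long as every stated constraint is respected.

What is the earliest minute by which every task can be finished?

163

Lysis can start immediately at minute 0; it finishes at minute 20.
Incubation cannot begin until lysis (finishes minute 20). It runs from minute 20 to 20 + 45 = minute 65.
After incubation (finishes minute 65, plus 15-minute gap → minute 80), imaging can start at minute 80 and finishes at minute 120.
For secondary incubation: incubation (finishes minute 65, plus 10-minute gap → minute 75); lysis (finishes minute 20). Taking the maximum gives a start of minute 75, and it finishes at 75 + 65 = minute 140.
Quantification cannot start until secondary incubation (finishes minute 140); incubation (finishes minute 65). The controlling bound is minute 140, so quantification finishes at 140 + 23 = minute 163.
All tasks are finished once the last one completes. Finish times: Lysis at 20, Incubation at 65, Secondary incubation at 140, Imaging at 120, Quantification at 163. The latest is minute 163.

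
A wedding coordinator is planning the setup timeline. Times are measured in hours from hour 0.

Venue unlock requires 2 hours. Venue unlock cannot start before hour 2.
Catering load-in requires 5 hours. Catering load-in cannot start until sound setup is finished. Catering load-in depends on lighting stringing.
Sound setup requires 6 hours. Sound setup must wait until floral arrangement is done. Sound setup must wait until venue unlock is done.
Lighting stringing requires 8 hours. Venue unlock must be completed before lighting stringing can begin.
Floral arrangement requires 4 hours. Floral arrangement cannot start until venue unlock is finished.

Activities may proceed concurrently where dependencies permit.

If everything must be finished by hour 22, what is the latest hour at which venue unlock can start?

5

To finish by hour 22, catering load-in (duration 5) must start no later than hour 17.
Sound setup feeds into catering load-in (must start by hour 17); so sound setup must finish by hour 17 and therefore start by hour 11.
Floral arrangement must finish before sound setup (must start by hour 11). With a 4-hour duration, floral arrangement must start by 11 − 4 = hour 7.
Lighting stringing has to be done before catering load-in (must start by hour 17). That means finishing by hour 17, i.e. starting by 17 − 8 = hour 9.
Venue unlock feeds floral arrangement (must start by hour 7); lighting stringing (must start by hour 9); sound setup (must start by hour 11). Taking the minimum, venue unlock must finish by hour 7 and start by 7 − 2 = hour 5.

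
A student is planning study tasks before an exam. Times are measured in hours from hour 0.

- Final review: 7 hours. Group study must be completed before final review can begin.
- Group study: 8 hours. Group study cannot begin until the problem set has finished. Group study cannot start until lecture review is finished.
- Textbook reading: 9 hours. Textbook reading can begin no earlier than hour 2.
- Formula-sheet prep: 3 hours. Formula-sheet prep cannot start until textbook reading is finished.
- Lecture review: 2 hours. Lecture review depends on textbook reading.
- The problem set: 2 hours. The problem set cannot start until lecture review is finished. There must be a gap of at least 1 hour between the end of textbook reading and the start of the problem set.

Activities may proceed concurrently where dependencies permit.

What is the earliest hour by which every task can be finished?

30

Textbook reading waits on its own release at hour 2, so it starts at hour 2 and finishes at 2 + 9 = hour 11.
Formula-sheet prep cannot begin until textbook reading (finishes hour 11). It runs from hour 11 to 11 + 3 = hour 14.
Lecture review cannot begin until textbook reading (finishes hour 11). It runs from hour 11 to 11 + 2 = hour 13.
The problem set has to wait for lecture review (finishes hour 13); textbook reading (finishes hour 11, plus 1-hour gap → hour 12). The latest of these is hour 13, so the problem set runs hour 13 to 13 + 2 = hour 15.
Group study has to wait for the problem set (finishes hour 15); lecture review (finishes hour 13). The latest of these is hour 15, so group study runs hour 15 to 15 + 8 = hour 23.
Final review cannot begin until group study (finishes hour 23). It runs from hour 23 to 23 + 7 = hour 30.
All tasks are finished once the last one completes. Finish times: Textbook reading at 11, Lecture review at 13, The problem set at 15, Group study at 23, Formula-sheet prep at 14, Final review at 30. The latest is hour 30.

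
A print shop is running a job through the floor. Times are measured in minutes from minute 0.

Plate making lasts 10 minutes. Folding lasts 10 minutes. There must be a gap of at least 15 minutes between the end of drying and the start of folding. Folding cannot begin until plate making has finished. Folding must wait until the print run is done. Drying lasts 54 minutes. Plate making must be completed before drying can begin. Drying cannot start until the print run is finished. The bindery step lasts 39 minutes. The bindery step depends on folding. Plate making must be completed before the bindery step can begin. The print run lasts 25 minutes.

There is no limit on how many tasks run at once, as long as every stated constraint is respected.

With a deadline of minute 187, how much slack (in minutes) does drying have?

The print run has no prerequisites, so it starts at minute 0 and finishes at minute 25.
Nothing blocks plate making, so it runs from minute 0 to minute 10.
Drying has to wait for plate making (finishes minute 10); the print run (finishes minute 25). The latest of these is minute 25, so drying runs minute 25 to 25 + 54 = minute 79.

Working backward from the deadline:
Nothing follows the bindery step; the deadline of minute 187 is its only limit. It must start by 187 − 39 = minute 148.
Folding must finish before the bindery step (must start by minute 148). With a 10-minute duration, folding must start by 148 − 10 = minute 138.
Drying must finish before folding (must start by minute 138, minus 15-minute gap → minute 123). With a 54-minute duration, drying must start by 123 − 54 = minute 69.
So drying can start as early as minute 25 and as late as minute 69, giving 69 − 25 = 44 minutes of slack.

44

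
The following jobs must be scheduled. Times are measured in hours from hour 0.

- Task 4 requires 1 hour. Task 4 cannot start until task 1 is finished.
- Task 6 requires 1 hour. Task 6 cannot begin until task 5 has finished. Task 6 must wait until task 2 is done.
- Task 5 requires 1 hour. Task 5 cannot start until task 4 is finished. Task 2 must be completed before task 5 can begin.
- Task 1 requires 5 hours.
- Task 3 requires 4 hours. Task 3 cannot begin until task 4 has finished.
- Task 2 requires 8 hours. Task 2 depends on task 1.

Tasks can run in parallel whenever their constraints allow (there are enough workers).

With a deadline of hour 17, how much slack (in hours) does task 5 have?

2

Nothing blocks task 1, so it runs from hour 0 to hour 5.
Task 4 cannot begin until task 1 (finishes hour 5). It runs from hour 5 to 5 + 1 = hour 6.
Task 2 cannot begin until task 1 (finishes hour 5). It runs from hour 5 to 5 + 8 = hour 13.
For task 5: task 4 (finishes hour 6); task 2 (finishes hour 13). Taking the maximum gives a start of hour 13, and it finishes at 13 + 1 = hour 14.

Working backward from the deadline:
Task 6 must finish by hour 17; it takes 1 hour, so it must start by 17 − 1 = hour 16.
Task 5 has to be done before task 6 (must start by hour 16). That means finishing by hour 16, i.e. starting by 16 − 1 = hour 15.
So task 5 can start as early as hour 13 and as late as hour 15, giving 15 − 13 = 2 hours of slack.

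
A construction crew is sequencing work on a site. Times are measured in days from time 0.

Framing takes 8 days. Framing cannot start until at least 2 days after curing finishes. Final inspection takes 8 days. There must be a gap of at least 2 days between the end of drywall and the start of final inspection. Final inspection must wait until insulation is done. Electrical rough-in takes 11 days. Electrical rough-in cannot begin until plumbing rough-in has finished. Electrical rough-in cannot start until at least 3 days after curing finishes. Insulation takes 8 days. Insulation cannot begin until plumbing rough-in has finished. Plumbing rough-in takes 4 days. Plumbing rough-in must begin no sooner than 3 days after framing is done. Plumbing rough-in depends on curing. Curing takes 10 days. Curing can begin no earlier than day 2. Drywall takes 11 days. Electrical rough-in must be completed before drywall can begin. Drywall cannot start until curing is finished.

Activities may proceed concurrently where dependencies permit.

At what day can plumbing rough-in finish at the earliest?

Curing waits on its own release at day 2, so it starts at day 2 and finishes at 2 + 10 = day 12.
Framing cannot begin until curing (finishes day 12, plus 2-day gap → day 14). It runs from day 14 to 14 + 8 = day 22.
For plumbing rough-in: framing (finishes day 22, plus 3-day gap → day 25); curing (finishes day 12). Taking the maximum gives a start of day 25, and it finishes at 25 + 4 = day 29.

29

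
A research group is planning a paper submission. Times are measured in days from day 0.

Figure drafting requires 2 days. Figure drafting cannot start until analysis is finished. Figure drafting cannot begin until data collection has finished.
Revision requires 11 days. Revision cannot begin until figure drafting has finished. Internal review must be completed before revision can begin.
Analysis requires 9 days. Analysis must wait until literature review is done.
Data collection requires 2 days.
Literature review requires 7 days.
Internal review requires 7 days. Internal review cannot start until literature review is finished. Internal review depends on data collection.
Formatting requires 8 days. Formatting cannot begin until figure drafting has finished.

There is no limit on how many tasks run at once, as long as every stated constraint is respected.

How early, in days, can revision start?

Nothing blocks data collection, so it runs from day 0 to day 2.
Literature review can start immediately at day 0; it finishes at day 7.
Internal review cannot start until literature review (finishes day 7); data collection (finishes day 2). The controlling bound is day 7, so internal review finishes at 7 + 7 = day 14.
Analysis waits on literature review (finishes day 7), so it starts at day 7 and finishes at 7 + 9 = day 16.
For figure drafting: analysis (finishes day 16); data collection (finishes day 2). Taking the maximum gives a start of day 16, and it finishes at 16 + 2 = day 18.
Revision waits on figure drafting (finishes day 18); internal review (finishes day 14). The latest of these is day 18, which is the earliest revision can start.

18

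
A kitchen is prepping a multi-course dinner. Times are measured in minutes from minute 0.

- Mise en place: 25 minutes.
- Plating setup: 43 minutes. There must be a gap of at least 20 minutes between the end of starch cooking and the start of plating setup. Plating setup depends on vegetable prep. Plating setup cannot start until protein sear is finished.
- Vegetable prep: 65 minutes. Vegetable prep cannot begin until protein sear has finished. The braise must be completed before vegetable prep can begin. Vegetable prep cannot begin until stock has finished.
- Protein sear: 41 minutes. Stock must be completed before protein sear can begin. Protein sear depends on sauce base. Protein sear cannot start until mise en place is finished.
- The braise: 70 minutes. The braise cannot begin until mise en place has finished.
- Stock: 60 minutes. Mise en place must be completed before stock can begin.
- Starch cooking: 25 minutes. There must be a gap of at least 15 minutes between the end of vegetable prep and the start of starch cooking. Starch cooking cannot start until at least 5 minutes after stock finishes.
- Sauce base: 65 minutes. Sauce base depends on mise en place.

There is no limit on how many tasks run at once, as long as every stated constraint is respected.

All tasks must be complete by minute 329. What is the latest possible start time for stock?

To finish by minute 329, plating setup (duration 43) must start no later than minute 286.
Starch cooking feeds into plating setup (must start by minute 286, minus 20-minute gap → minute 266); so starch cooking must finish by minute 266 and therefore start by minute 241.
Vegetable prep has several dependents: starch cooking (must start by minute 241, minus 15-minute gap → minute 226); plating setup (must start by minute 286). The earliest of those limits is minute 226, so vegetable prep must start by 226 − 65 = minute 161.
For protein sear: vegetable prep (must start by minute 161); plating setup (must start by minute 286). The most restrictive is minute 161; with a 41-minute duration, protein sear must start by minute 120.
Stock has several dependents: protein sear (must start by minute 120); vegetable prep (must start by minute 161); starch cooking (must start by minute 241, minus 5-minute gap → minute 236). The earliest of those limits is minute 120, so stock must start by 120 − 60 = minute 60.

60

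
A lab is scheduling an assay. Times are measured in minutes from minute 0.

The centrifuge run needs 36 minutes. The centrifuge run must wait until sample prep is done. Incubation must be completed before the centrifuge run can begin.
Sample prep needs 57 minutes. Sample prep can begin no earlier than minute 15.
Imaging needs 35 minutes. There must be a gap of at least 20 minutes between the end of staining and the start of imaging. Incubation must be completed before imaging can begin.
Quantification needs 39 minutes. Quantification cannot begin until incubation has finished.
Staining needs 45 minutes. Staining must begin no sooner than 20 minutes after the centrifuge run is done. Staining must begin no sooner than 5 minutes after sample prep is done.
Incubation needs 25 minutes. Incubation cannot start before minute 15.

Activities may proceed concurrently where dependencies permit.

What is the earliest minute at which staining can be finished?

After its own release at minute 15, incubation can start at minute 15 and finishes at minute 40.
After its own release at minute 15, sample prep can start at minute 15 and finishes at minute 72.
The centrifuge run cannot start until sample prep (finishes minute 72); incubation (finishes minute 40). The controlling bound is minute 72, so the centrifuge run finishes at 72 + 36 = minute 108.
Staining cannot start until the centrifuge run (finishes minute 108, plus 20-minute gap → minute 128); sample prep (finishes minute 72, plus 5-minute gap → minute 77). The controlling bound is minute 128, so staining finishes at 128 + 45 = minute 173.

173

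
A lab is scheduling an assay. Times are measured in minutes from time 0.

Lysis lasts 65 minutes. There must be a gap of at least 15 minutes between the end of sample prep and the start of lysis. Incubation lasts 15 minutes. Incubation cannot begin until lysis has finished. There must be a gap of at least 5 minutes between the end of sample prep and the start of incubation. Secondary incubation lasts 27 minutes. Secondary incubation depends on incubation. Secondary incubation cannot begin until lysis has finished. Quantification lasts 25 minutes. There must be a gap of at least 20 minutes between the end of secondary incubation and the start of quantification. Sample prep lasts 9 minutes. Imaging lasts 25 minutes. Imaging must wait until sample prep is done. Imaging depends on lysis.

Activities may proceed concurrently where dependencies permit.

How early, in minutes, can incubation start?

Sample prep has no prerequisites, so it starts at minute 0 and finishes at minute 9.
Lysis waits on sample prep (finishes minute 9, plus 15-minute gap → minute 24), so it starts at minute 24 and finishes at 24 + 65 = minute 89.
Incubation waits on lysis (finishes minute 89); sample prep (finishes minute 9, plus 5-minute gap → minute 14). The latest of these is minute 89, which is the earliest incubation can start.

89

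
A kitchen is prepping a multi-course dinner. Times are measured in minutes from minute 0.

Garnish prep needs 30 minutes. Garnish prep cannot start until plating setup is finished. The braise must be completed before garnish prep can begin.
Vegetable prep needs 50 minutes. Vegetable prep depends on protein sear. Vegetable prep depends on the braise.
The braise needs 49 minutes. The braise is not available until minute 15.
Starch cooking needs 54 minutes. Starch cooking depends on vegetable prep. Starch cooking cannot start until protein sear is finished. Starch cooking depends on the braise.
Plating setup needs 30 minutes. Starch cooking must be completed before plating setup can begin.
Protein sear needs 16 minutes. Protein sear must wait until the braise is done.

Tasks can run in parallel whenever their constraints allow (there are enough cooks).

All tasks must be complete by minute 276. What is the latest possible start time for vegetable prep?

112

Garnish prep has no dependents, so it just needs to finish by minute 276. Starting by 276 − 30 = minute 246 achieves that.
Since garnish prep (must start by minute 246) depends on it, plating setup must finish by minute 246. Backing off its 30-minute duration gives a latest start of minute 216.
Starch cooking has to be done before plating setup (must start by minute 216). That means finishing by minute 216, i.e. starting by 216 − 54 = minute 162.
Vegetable prep must finish before starch cooking (must start by minute 162). With a 50-minute duration, vegetable prep must start by 162 − 50 = minute 112.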